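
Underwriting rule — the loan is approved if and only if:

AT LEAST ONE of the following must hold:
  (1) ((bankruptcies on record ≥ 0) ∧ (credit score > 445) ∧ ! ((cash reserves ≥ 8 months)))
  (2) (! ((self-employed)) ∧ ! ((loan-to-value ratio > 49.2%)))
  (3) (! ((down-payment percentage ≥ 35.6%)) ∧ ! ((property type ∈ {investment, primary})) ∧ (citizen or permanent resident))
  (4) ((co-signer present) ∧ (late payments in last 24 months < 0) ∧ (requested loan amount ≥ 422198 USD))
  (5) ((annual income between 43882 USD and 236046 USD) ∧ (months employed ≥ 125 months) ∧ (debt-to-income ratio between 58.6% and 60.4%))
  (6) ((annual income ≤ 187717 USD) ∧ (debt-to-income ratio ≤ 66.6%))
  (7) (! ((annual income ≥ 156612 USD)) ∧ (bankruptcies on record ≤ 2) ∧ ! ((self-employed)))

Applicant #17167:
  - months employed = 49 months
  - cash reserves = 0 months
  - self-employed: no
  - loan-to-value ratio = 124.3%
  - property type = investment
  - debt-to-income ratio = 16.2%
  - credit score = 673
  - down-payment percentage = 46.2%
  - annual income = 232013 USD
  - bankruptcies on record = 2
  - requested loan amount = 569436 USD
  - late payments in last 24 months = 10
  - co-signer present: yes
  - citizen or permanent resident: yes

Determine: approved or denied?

Approved

Atomic conditions:
  bankruptcies on record ≥ 0: 2 ≥ 0 is true
  credit score > 445: 673 > 445 is true
  cash reserves ≥ 8 months: 0 ≥ 8 is false
  self-employed: no → false
  loan-to-value ratio > 49.2%: 124.3 > 49.2 is true
  down-payment percentage ≥ 35.6%: 46.2 ≥ 35.6 is true
  property type ∈ {investment, primary}: investment is in the set → true
  citizen or permanent resident: yes → true
  co-signer present: yes → true
  late payments in last 24 months < 0: 10 < 0 is false
  requested loan amount ≥ 422198 USD: 569436 ≥ 422198 is true
  annual income between 43882 USD and 236046 USD: 232013 in [43882, 236046] is true
  months employed ≥ 125 months: 49 ≥ 125 is false
  debt-to-income ratio between 58.6% and 60.4%: 16.2 in [58.6, 60.4] is false
  annual income ≤ 187717 USD: 232013 ≤ 187717 is false
  debt-to-income ratio ≤ 66.6%: 16.2 ≤ 66.6 is true
  annual income ≥ 156612 USD: 232013 ≥ 156612 is true
  bankruptcies on record ≤ 2: 2 ≤ 2 is true
Combine:
[1.3] NOT false = true
[1] true AND true AND true = true
[2.1] NOT false = true
[2.2] NOT true = false
[2] true AND false = false
[3.1] NOT true = false
[3.2] NOT true = false
[3] false AND false AND true = false
[4] true AND false AND true = false
[5] true AND false AND false = false
[6] false AND true = false
[7.1] NOT true = false
[7.3] NOT false = true
[7] false AND true AND true = false
[root] true OR false OR false OR false OR false OR false OR false = true
Overall: true → approved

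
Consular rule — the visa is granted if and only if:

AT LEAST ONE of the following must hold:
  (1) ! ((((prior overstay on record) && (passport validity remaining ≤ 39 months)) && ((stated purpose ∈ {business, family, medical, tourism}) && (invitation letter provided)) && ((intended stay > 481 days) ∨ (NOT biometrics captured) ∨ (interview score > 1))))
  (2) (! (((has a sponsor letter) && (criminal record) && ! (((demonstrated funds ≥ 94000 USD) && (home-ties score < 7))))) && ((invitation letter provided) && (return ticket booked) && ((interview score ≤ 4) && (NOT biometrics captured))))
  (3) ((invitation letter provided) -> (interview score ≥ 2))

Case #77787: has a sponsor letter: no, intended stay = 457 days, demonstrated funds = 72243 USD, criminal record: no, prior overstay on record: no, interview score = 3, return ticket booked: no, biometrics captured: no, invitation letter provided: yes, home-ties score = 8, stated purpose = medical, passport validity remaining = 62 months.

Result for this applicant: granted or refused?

Atomic conditions:
  prior overstay on record: no → false
  passport validity remaining ≤ 39 months: 62 ≤ 39 is false
  stated purpose ∈ {business, family, medical, tourism}: medical is in the set → true
  invitation letter provided: yes → true
  intended stay > 481 days: 457 > 481 is false
  NOT biometrics captured: no → true
  interview score > 1: 3 > 1 is true
  has a sponsor letter: no → false
  criminal record: no → false
  demonstrated funds ≥ 94000 USD: 72243 ≥ 94000 is false
  home-ties score < 7: 8 < 7 is false
  return ticket booked: no → false
  interview score ≤ 4: 3 ≤ 4 is true
  interview score ≥ 2: 3 ≥ 2 is true
Combine:
[1.1.1] false AND false = false
[1.1.2] true AND true = true
[1.1.3] false OR true OR true = true
[1.1] false AND true AND true = false
[1] NOT false = true
[2.1.1.3.1] false AND false = false
[2.1.1.3] NOT false = true
[2.1.1] false AND false AND true = false
[2.1] NOT false = true
[2.2.3] true AND true = true
[2.2] true AND false AND true = false
[2] true AND false = false
[3] true → true = true
[root] true OR false OR true = true
Overall: true → granted

Granted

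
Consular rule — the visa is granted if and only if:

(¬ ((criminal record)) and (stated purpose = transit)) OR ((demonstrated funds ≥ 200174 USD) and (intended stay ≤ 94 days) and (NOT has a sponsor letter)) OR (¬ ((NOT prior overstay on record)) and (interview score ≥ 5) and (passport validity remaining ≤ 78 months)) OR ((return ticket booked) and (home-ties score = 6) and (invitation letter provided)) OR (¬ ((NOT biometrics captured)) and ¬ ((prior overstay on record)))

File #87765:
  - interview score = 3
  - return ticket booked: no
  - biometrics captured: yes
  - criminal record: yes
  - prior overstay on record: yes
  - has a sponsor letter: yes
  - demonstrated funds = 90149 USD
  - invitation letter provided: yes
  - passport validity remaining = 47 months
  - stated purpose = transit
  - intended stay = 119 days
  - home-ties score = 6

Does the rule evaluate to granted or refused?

Atomic conditions:
  criminal record: yes → true
  stated purpose = transit: transit == transit is true
  demonstrated funds ≥ 200174 USD: 90149 ≥ 200174 is false
  intended stay ≤ 94 days: 119 ≤ 94 is false
  NOT has a sponsor letter: yes → false
  NOT prior overstay on record: yes → false
  interview score ≥ 5: 3 ≥ 5 is false
  passport validity remaining ≤ 78 months: 47 ≤ 78 is true
  return ticket booked: no → false
  home-ties score = 6: 6 == 6 is true
  invitation letter provided: yes → true
  NOT biometrics captured: yes → false
  prior overstay on record: yes → true
Combine:
[1.1] NOT true = false
[1] false AND true = false
[2] false AND false AND false = false
[3.1] NOT false = true
[3] true AND false AND true = false
[4] false AND true AND true = false
[5.1] NOT false = true
[5.2] NOT true = false
[5] true AND false = false
[root] false OR false OR false OR false OR false = false
Overall: false → refused

Refused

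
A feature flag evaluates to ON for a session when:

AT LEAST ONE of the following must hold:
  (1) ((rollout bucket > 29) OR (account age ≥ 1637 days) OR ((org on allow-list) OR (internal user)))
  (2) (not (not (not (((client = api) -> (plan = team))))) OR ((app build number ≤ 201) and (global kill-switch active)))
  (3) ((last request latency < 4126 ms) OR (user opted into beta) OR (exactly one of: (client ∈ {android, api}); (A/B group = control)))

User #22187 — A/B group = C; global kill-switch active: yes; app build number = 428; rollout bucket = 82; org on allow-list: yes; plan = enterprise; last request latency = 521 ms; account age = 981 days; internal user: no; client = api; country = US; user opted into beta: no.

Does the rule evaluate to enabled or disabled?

Enabled

Atomic conditions:
  rollout bucket > 29: 82 > 29 is true
  account age ≥ 1637 days: 981 ≥ 1637 is false
  org on allow-list: yes → true
  internal user: no → false
  client = api: api == api is true
  plan = team: enterprise == team is false
  app build number ≤ 201: 428 ≤ 201 is false
  global kill-switch active: yes → true
  last request latency < 4126 ms: 521 < 4126 is true
  user opted into beta: no → false
  client ∈ {android, api}: api is in the set → true
  A/B group = control: C == control is false
Combine:
[1.3] true OR false = true
[1] true OR false OR true = true
[2.1.1.1.1] true → false = false
[2.1.1.1] NOT false = true
[2.1.1] NOT true = false
[2.1] NOT false = true
[2.2] false AND true = false
[2] true OR false = true
[3.3] exactly-one(true, false) = true
[3] true OR false OR true = true
[root] true OR true OR true = true
Overall: true → enabled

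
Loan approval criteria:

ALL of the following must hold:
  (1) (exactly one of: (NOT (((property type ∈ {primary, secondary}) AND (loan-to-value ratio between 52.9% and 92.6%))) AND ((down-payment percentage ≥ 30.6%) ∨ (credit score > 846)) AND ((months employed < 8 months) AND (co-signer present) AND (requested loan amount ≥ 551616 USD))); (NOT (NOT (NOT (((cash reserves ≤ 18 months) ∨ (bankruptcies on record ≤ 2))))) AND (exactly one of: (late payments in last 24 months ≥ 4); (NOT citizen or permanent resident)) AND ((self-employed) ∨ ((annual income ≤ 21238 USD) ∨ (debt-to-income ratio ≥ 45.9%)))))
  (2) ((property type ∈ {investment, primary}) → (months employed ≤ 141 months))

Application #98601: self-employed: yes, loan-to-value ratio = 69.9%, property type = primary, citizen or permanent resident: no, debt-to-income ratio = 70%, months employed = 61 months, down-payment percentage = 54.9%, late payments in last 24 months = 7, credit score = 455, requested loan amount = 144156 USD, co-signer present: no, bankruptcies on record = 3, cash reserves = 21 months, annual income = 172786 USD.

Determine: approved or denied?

Atomic conditions:
  property type ∈ {primary, secondary}: primary is in the set → true
  loan-to-value ratio between 52.9% and 92.6%: 69.9 in [52.9, 92.6] is true
  down-payment percentage ≥ 30.6%: 54.9 ≥ 30.6 is true
  credit score > 846: 455 > 846 is false
  months employed < 8 months: 61 < 8 is false
  co-signer present: no → false
  requested loan amount ≥ 551616 USD: 144156 ≥ 551616 is false
  cash reserves ≤ 18 months: 21 ≤ 18 is false
  bankruptcies on record ≤ 2: 3 ≤ 2 is false
  late payments in last 24 months ≥ 4: 7 ≥ 4 is true
  NOT citizen or permanent resident: no → true
  self-employed: yes → true
  annual income ≤ 21238 USD: 172786 ≤ 21238 is false
  debt-to-income ratio ≥ 45.9%: 70 ≥ 45.9 is true
  property type ∈ {investment, primary}: primary is in the set → true
  months employed ≤ 141 months: 61 ≤ 141 is true
Combine:
[1.1.1.1] true AND true = true
[1.1.1] NOT true = false
[1.1.2] true OR false = true
[1.1.3] false AND false AND false = false
[1.1] false AND true AND false = false
[1.2.1.1.1.1] false OR false = false
[1.2.1.1.1] NOT false = true
[1.2.1.1] NOT true = false
[1.2.1] NOT false = true
[1.2.2] exactly-one(true, true) = false
[1.2.3.2] false OR true = true
[1.2.3] true OR true = true
[1.2] true AND false AND true = false
[1] exactly-one(false, false) = false
[2] true → true = true
[root] false AND true = false
Overall: false → denied

Denied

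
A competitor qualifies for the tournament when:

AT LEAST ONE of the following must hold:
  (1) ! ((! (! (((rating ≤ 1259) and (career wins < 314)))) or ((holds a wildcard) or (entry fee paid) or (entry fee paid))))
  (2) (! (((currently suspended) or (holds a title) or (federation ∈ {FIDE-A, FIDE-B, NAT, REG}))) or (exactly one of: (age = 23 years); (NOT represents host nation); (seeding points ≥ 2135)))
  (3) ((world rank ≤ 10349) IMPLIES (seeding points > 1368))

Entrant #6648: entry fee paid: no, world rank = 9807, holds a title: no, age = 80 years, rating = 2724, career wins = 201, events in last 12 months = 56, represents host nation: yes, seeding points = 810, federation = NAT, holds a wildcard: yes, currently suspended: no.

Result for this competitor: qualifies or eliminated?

Eliminated

Atomic conditions:
  rating ≤ 1259: 2724 ≤ 1259 is false
  career wins < 314: 201 < 314 is true
  holds a wildcard: yes → true
  entry fee paid: no → false
  currently suspended: no → false
  holds a title: no → false
  federation ∈ {FIDE-A, FIDE-B, NAT, REG}: NAT is in the set → true
  age = 23 years: 80 == 23 is false
  NOT represents host nation: yes → false
  seeding points ≥ 2135: 810 ≥ 2135 is false
  world rank ≤ 10349: 9807 ≤ 10349 is true
  seeding points > 1368: 810 > 1368 is false
Combine:
[1.1.1.1.1] false AND true = false
[1.1.1.1] NOT false = true
[1.1.1] NOT true = false
[1.1.2] true OR false OR false = true
[1.1] false OR true = true
[1] NOT true = false
[2.1.1] false OR false OR true = true
[2.1] NOT true = false
[2.2] exactly-one(false, false, false) = false
[2] false OR false = false
[3] true → false = false
[root] false OR false OR false = false
Overall: false → eliminated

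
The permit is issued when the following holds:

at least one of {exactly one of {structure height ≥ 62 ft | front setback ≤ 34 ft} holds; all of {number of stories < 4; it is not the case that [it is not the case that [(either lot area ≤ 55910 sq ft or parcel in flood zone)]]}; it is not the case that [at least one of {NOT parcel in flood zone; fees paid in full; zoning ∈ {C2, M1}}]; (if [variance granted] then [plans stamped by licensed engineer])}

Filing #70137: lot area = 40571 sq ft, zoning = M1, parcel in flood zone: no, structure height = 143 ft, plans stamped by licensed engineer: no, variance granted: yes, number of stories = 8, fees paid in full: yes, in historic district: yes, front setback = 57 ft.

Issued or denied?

Atomic conditions:
  structure height ≥ 62 ft: 143 ≥ 62 is true
  front setback ≤ 34 ft: 57 ≤ 34 is false
  number of stories < 4: 8 < 4 is false
  lot area ≤ 55910 sq ft: 40571 ≤ 55910 is true
  parcel in flood zone: no → false
  NOT parcel in flood zone: no → true
  fees paid in full: yes → true
  zoning ∈ {C2, M1}: M1 is in the set → true
  variance granted: yes → true
  plans stamped by licensed engineer: no → false
Combine:
[1] exactly-one(true, false) = true
[2.2.1.1] true OR false = true
[2.2.1] NOT true = false
[2.2] NOT false = true
[2] false AND true = false
[3.1] true OR true OR true = true
[3] NOT true = false
[4] true → false = false
[root] true OR false OR false OR false = true
Overall: true → issued

Issued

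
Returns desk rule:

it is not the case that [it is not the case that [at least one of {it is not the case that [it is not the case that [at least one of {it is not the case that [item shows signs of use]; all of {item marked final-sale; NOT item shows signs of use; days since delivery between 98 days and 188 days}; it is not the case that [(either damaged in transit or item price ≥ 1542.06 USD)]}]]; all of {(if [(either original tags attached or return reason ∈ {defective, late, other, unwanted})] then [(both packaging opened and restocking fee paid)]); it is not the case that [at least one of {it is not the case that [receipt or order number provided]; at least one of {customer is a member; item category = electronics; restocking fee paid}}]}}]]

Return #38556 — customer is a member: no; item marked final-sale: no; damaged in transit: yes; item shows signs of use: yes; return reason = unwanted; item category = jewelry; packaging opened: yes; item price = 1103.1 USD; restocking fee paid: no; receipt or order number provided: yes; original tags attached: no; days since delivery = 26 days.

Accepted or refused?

Refused

Atomic conditions:
  item shows signs of use: yes → true
  item marked final-sale: no → false
  NOT item shows signs of use: yes → false
  days since delivery between 98 days and 188 days: 26 in [98, 188] is false
  damaged in transit: yes → true
  item price ≥ 1542.06 USD: 1103.1 ≥ 1542.06 is false
  original tags attached: no → false
  return reason ∈ {defective, late, other, unwanted}: unwanted is in the set → true
  packaging opened: yes → true
  restocking fee paid: no → false
  receipt or order number provided: yes → true
  customer is a member: no → false
  item category = electronics: jewelry == electronics is false
Combine:
[1.1.1.1.1.1] NOT true = false
[1.1.1.1.1.2] false AND false AND false = false
[1.1.1.1.1.3.1] true OR false = true
[1.1.1.1.1.3] NOT true = false
[1.1.1.1.1] false OR false OR false = false
[1.1.1.1] NOT false = true
[1.1.1] NOT true = false
[1.1.2.1.1] false OR true = true
[1.1.2.1.2] true AND false = false
[1.1.2.1] true → false = false
[1.1.2.2.1.1] NOT true = false
[1.1.2.2.1.2] false OR false OR false = false
[1.1.2.2.1] false OR false = false
[1.1.2.2] NOT false = true
[1.1.2] false AND true = false
[1.1] false OR false = false
[1] NOT false = true
[root] NOT true = false
Overall: false → refused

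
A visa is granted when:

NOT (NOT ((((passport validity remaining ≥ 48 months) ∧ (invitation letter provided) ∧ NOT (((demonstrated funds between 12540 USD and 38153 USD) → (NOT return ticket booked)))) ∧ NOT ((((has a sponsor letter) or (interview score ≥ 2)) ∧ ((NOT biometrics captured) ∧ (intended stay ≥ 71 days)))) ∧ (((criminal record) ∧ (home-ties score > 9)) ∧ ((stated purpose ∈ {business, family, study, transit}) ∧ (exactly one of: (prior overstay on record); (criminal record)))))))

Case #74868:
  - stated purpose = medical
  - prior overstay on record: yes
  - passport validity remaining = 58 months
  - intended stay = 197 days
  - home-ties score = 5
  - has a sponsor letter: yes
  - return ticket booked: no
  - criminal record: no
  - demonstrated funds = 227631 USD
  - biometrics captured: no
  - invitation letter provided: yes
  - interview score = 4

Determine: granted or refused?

Refused

Atomic conditions:
  passport validity remaining ≥ 48 months: 58 ≥ 48 is true
  invitation letter provided: yes → true
  demonstrated funds between 12540 USD and 38153 USD: 227631 in [12540, 38153] is false
  NOT return ticket booked: no → true
  has a sponsor letter: yes → true
  interview score ≥ 2: 4 ≥ 2 is true
  NOT biometrics captured: no → true
  intended stay ≥ 71 days: 197 ≥ 71 is true
  criminal record: no → false
  home-ties score > 9: 5 > 9 is false
  stated purpose ∈ {business, family, study, transit}: medical is not in the set → false
  prior overstay on record: yes → true
Combine:
[1.1.1.3.1] false → true (antecedent false ⇒ implication holds) = true
[1.1.1.3] NOT true = false
[1.1.1] true AND true AND false = false
[1.1.2.1.1] true OR true = true
[1.1.2.1.2] true AND true = true
[1.1.2.1] true AND true = true
[1.1.2] NOT true = false
[1.1.3.1] false AND false = false
[1.1.3.2.2] exactly-one(true, false) = true
[1.1.3.2] false AND true = false
[1.1.3] false AND false = false
[1.1] false AND false AND false = false
[1] NOT false = true
[root] NOT true = false
Overall: false → refused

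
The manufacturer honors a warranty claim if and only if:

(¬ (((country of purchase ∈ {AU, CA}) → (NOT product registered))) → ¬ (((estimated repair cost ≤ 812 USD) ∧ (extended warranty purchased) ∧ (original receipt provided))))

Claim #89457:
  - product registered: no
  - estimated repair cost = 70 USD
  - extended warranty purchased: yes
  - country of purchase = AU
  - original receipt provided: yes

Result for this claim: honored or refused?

Honored

Atomic conditions:
  country of purchase ∈ {AU, CA}: AU is in the set → true
  NOT product registered: no → true
  estimated repair cost ≤ 812 USD: 70 ≤ 812 is true
  extended warranty purchased: yes → true
  original receipt provided: yes → true
Combine:
[1.1] true → true = true
[1] NOT true = false
[2.1] true AND true AND true = true
[2] NOT true = false
[root] false → false (antecedent false ⇒ implication holds) = true
Overall: true → honored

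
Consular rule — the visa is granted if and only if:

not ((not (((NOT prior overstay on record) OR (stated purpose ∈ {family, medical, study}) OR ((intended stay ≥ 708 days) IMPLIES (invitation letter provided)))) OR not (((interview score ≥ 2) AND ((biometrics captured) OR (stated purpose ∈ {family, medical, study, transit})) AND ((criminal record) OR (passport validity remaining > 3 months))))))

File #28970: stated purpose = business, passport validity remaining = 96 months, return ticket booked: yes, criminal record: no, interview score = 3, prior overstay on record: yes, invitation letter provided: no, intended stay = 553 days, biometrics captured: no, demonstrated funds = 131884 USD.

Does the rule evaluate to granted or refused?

Refused

Atomic conditions:
  NOT prior overstay on record: yes → false
  stated purpose ∈ {family, medical, study}: business is not in the set → false
  intended stay ≥ 708 days: 553 ≥ 708 is false
  invitation letter provided: no → false
  interview score ≥ 2: 3 ≥ 2 is true
  biometrics captured: no → false
  stated purpose ∈ {family, medical, study, transit}: business is not in the set → false
  criminal record: no → false
  passport validity remaining > 3 months: 96 > 3 is true
Combine:
[1.1.1.3] false → false (antecedent false ⇒ implication holds) = true
[1.1.1] false OR false OR true = true
[1.1] NOT true = false
[1.2.1.2] false OR false = false
[1.2.1.3] false OR true = true
[1.2.1] true AND false AND true = false
[1.2] NOT false = true
[1] false OR true = true
[root] NOT true = false
Overall: false → refused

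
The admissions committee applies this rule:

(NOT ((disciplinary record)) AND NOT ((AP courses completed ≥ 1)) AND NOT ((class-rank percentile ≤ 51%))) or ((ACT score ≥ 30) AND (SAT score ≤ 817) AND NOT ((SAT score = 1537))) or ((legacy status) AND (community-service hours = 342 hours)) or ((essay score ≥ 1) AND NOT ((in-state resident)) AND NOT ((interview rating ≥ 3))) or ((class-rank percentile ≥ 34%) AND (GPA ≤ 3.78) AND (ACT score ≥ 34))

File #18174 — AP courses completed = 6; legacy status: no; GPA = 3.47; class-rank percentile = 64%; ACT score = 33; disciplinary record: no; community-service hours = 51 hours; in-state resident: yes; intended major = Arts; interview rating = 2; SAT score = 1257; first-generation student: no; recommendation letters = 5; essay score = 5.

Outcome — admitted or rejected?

Atomic conditions:
  disciplinary record: no → false
  AP courses completed ≥ 1: 6 ≥ 1 is true
  class-rank percentile ≤ 51%: 64 ≤ 51 is false
  ACT score ≥ 30: 33 ≥ 30 is true
  SAT score ≤ 817: 1257 ≤ 817 is false
  SAT score = 1537: 1257 == 1537 is false
  legacy status: no → false
  community-service hours = 342 hours: 51 == 342 is false
  essay score ≥ 1: 5 ≥ 1 is true
  in-state resident: yes → true
  interview rating ≥ 3: 2 ≥ 3 is false
  class-rank percentile ≥ 34%: 64 ≥ 34 is true
  GPA ≤ 3.78: 3.47 ≤ 3.78 is true
  ACT score ≥ 34: 33 ≥ 34 is false
Combine:
[1.1] NOT false = true
[1.2] NOT true = false
[1.3] NOT false = true
[1] true AND false AND true = false
[2.3] NOT false = true
[2] true AND false AND true = false
[3] false AND false = false
[4.2] NOT true = false
[4.3] NOT false = true
[4] true AND false AND true = false
[5] true AND true AND false = false
[root] false OR false OR false OR false OR false = false
Overall: false → rejected

Rejected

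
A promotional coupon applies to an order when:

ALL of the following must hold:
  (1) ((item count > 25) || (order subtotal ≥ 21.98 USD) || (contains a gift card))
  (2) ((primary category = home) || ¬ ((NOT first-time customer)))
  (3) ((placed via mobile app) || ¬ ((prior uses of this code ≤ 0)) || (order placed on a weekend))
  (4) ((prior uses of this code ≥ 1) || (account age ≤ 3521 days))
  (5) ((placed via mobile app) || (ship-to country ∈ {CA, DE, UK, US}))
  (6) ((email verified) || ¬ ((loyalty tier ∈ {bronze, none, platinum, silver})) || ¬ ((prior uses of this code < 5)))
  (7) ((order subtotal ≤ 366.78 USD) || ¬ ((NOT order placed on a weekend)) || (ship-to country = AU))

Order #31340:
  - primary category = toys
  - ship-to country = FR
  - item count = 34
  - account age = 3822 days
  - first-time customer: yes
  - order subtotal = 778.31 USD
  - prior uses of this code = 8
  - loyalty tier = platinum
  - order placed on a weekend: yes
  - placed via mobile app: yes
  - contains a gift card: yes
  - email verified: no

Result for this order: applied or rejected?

Atomic conditions:
  item count > 25: 34 > 25 is true
  order subtotal ≥ 21.98 USD: 778.31 ≥ 21.98 is true
  contains a gift card: yes → true
  primary category = home: toys == home is false
  NOT first-time customer: yes → false
  placed via mobile app: yes → true
  prior uses of this code ≤ 0: 8 ≤ 0 is false
  order placed on a weekend: yes → true
  prior uses of this code ≥ 1: 8 ≥ 1 is true
  account age ≤ 3521 days: 3822 ≤ 3521 is false
  ship-to country ∈ {CA, DE, UK, US}: FR is not in the set → false
  email verified: no → false
  loyalty tier ∈ {bronze, none, platinum, silver}: platinum is in the set → true
  prior uses of this code < 5: 8 < 5 is false
  order subtotal ≤ 366.78 USD: 778.31 ≤ 366.78 is false
  NOT order placed on a weekend: yes → false
  ship-to country = AU: FR == AU is false
Combine:
[1] true OR true OR true = true
[2.2] NOT false = true
[2] false OR true = true
[3.2] NOT false = true
[3] true OR true OR true = true
[4] true OR false = true
[5] true OR false = true
[6.2] NOT true = false
[6.3] NOT false = true
[6] false OR false OR true = true
[7.2] NOT false = true
[7] false OR true OR false = true
[root] true AND true AND true AND true AND true AND true AND true = true
Overall: true → applied

Applied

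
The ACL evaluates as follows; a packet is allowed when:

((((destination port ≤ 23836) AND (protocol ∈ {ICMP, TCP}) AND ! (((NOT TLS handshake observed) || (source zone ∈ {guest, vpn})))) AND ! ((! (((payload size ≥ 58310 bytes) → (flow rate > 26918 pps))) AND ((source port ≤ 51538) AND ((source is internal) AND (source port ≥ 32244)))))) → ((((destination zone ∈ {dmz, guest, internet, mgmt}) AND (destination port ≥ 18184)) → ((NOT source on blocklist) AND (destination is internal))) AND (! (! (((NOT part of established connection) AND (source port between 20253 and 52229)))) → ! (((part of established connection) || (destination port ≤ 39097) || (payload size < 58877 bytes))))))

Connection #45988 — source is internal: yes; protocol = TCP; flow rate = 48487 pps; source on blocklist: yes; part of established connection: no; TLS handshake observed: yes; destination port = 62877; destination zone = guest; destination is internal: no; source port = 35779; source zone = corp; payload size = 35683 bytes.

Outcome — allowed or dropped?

Allowed

Atomic conditions:
  destination port ≤ 23836: 62877 ≤ 23836 is false
  protocol ∈ {ICMP, TCP}: TCP is in the set → true
  NOT TLS handshake observed: yes → false
  source zone ∈ {guest, vpn}: corp is not in the set → false
  payload size ≥ 58310 bytes: 35683 ≥ 58310 is false
  flow rate > 26918 pps: 48487 > 26918 is true
  source port ≤ 51538: 35779 ≤ 51538 is true
  source is internal: yes → true
  source port ≥ 32244: 35779 ≥ 32244 is true
  destination zone ∈ {dmz, guest, internet, mgmt}: guest is in the set → true
  destination port ≥ 18184: 62877 ≥ 18184 is true
  NOT source on blocklist: yes → false
  destination is internal: no → false
  NOT part of established connection: no → true
  source port between 20253 and 52229: 35779 in [20253, 52229] is true
  part of established connection: no → false
  destination port ≤ 39097: 62877 ≤ 39097 is false
  payload size < 58877 bytes: 35683 < 58877 is true
Combine:
[1.1.3.1] false OR false = false
[1.1.3] NOT false = true
[1.1] false AND true AND true = false
[1.2.1.1.1] false → true (antecedent false ⇒ implication holds) = true
[1.2.1.1] NOT true = false
[1.2.1.2.2] true AND true = true
[1.2.1.2] true AND true = true
[1.2.1] false AND true = false
[1.2] NOT false = true
[1] false AND true = false
[2.1.1] true AND true = true
[2.1.2] false AND false = false
[2.1] true → false = false
[2.2.1.1.1] true AND true = true
[2.2.1.1] NOT true = false
[2.2.1] NOT false = true
[2.2.2.1] false OR false OR true = true
[2.2.2] NOT true = false
[2.2] true → false = false
[2] false AND false = false
[root] false → false (antecedent false ⇒ implication holds) = true
Overall: true → allowed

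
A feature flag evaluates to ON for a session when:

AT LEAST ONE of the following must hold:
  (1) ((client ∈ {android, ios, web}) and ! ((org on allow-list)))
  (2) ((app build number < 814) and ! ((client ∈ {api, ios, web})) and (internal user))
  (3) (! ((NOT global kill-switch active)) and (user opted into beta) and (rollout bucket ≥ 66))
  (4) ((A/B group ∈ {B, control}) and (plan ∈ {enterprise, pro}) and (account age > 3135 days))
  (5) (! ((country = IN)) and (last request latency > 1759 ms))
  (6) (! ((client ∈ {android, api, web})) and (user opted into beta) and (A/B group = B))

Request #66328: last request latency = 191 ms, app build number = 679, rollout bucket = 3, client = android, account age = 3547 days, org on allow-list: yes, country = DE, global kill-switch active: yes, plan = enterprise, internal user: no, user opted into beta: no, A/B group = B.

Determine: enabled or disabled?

Enabled

Atomic conditions:
  client ∈ {android, ios, web}: android is in the set → true
  org on allow-list: yes → true
  app build number < 814: 679 < 814 is true
  client ∈ {api, ios, web}: android is not in the set → false
  internal user: no → false
  NOT global kill-switch active: yes → false
  user opted into beta: no → false
  rollout bucket ≥ 66: 3 ≥ 66 is false
  A/B group ∈ {B, control}: B is in the set → true
  plan ∈ {enterprise, pro}: enterprise is in the set → true
  account age > 3135 days: 3547 > 3135 is true
  country = IN: DE == IN is false
  last request latency > 1759 ms: 191 > 1759 is false
  client ∈ {android, api, web}: android is in the set → true
  A/B group = B: B == B is true
Combine:
[1.2] NOT true = false
[1] true AND false = false
[2.2] NOT false = true
[2] true AND true AND false = false
[3.1] NOT false = true
[3] true AND false AND false = false
[4] true AND true AND true = true
[5.1] NOT false = true
[5] true AND false = false
[6.1] NOT true = false
[6] false AND false AND true = false
[root] false OR false OR false OR true OR false OR false = true
Overall: true → enabled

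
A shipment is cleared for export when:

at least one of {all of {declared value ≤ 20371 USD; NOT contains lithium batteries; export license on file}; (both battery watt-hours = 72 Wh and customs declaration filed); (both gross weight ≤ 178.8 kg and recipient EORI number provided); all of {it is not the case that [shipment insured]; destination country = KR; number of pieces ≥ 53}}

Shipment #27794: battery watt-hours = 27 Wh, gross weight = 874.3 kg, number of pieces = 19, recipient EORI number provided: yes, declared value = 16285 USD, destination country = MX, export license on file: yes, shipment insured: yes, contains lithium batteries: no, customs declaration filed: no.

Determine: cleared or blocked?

Cleared

Atomic conditions:
  declared value ≤ 20371 USD: 16285 ≤ 20371 is true
  NOT contains lithium batteries: no → true
  export license on file: yes → true
  battery watt-hours = 72 Wh: 27 == 72 is false
  customs declaration filed: no → false
  gross weight ≤ 178.8 kg: 874.3 ≤ 178.8 is false
  recipient EORI number provided: yes → true
  shipment insured: yes → true
  destination country = KR: MX == KR is false
  number of pieces ≥ 53: 19 ≥ 53 is false
Combine:
[1] true AND true AND true = true
[2] false AND false = false
[3] false AND true = false
[4.1] NOT true = false
[4] false AND false AND false = false
[root] true OR false OR false OR false = true
Overall: true → cleared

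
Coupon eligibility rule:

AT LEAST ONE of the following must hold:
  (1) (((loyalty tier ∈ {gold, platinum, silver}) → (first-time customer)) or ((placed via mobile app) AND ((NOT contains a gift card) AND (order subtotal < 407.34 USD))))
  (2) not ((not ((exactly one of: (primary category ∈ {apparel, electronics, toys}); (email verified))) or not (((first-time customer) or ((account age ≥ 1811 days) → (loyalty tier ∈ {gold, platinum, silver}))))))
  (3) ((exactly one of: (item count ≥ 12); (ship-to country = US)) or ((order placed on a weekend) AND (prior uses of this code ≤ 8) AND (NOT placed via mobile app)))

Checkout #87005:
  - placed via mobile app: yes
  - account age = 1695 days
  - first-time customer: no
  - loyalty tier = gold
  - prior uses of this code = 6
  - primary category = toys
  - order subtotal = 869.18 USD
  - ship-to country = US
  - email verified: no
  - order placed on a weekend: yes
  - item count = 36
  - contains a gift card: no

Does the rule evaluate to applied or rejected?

Applied

Atomic conditions:
  loyalty tier ∈ {gold, platinum, silver}: gold is in the set → true
  first-time customer: no → false
  placed via mobile app: yes → true
  NOT contains a gift card: no → true
  order subtotal < 407.34 USD: 869.18 < 407.34 is false
  primary category ∈ {apparel, electronics, toys}: toys is in the set → true
  email verified: no → false
  account age ≥ 1811 days: 1695 ≥ 1811 is false
  item count ≥ 12: 36 ≥ 12 is true
  ship-to country = US: US == US is true
  order placed on a weekend: yes → true
  prior uses of this code ≤ 8: 6 ≤ 8 is true
  NOT placed via mobile app: yes → false
Combine:
[1.1] true → false = false
[1.2.2] true AND false = false
[1.2] true AND false = false
[1] false OR false = false
[2.1.1.1] exactly-one(true, false) = true
[2.1.1] NOT true = false
[2.1.2.1.2] false → true (antecedent false ⇒ implication holds) = true
[2.1.2.1] false OR true = true
[2.1.2] NOT true = false
[2.1] false OR false = false
[2] NOT false = true
[3.1] exactly-one(true, true) = false
[3.2] true AND true AND false = false
[3] false OR false = false
[root] false OR true OR false = true
Overall: true → applied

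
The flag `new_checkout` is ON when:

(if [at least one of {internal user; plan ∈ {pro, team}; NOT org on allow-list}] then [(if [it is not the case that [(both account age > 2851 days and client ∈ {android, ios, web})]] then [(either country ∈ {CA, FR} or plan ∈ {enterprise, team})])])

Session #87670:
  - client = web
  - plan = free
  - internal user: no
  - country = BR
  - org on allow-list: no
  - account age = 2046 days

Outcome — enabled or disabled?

Atomic conditions:
  internal user: no → false
  plan ∈ {pro, team}: free is not in the set → false
  NOT org on allow-list: no → true
  account age > 2851 days: 2046 > 2851 is false
  client ∈ {android, ios, web}: web is in the set → true
  country ∈ {CA, FR}: BR is not in the set → false
  plan ∈ {enterprise, team}: free is not in the set → false
Combine:
[1] false OR false OR true = true
[2.1.1] false AND true = false
[2.1] NOT false = true
[2.2] false OR false = false
[2] true → false = false
[root] true → false = false
Overall: false → disabled

Disabled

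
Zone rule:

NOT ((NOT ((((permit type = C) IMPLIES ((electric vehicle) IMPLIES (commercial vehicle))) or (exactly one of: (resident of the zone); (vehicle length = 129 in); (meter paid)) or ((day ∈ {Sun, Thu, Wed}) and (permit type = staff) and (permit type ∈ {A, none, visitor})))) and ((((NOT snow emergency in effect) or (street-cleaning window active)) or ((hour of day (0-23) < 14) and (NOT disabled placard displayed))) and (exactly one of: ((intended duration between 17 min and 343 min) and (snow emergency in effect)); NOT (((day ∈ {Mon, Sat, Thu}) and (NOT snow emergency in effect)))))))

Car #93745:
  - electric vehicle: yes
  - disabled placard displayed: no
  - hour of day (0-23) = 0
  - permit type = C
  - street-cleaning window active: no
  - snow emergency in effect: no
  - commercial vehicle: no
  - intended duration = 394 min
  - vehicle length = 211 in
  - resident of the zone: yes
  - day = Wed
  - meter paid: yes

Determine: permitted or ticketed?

Ticketed

Atomic conditions:
  permit type = C: C == C is true
  electric vehicle: yes → true
  commercial vehicle: no → false
  resident of the zone: yes → true
  vehicle length = 129 in: 211 == 129 is false
  meter paid: yes → true
  day ∈ {Sun, Thu, Wed}: Wed is in the set → true
  permit type = staff: C == staff is false
  permit type ∈ {A, none, visitor}: C is not in the set → false
  NOT snow emergency in effect: no → true
  street-cleaning window active: no → false
  hour of day (0-23) < 14: 0 < 14 is true
  NOT disabled placard displayed: no → true
  intended duration between 17 min and 343 min: 394 in [17, 343] is false
  snow emergency in effect: no → false
  day ∈ {Mon, Sat, Thu}: Wed is not in the set → false
Combine:
[1.1.1.1.2] true → false = false
[1.1.1.1] true → false = false
[1.1.1.2] exactly-one(true, false, true) = false
[1.1.1.3] true AND false AND false = false
[1.1.1] false OR false OR false = false
[1.1] NOT false = true
[1.2.1.1] true OR false = true
[1.2.1.2] true AND true = true
[1.2.1] true OR true = true
[1.2.2.1] false AND false = false
[1.2.2.2.1] false AND true = false
[1.2.2.2] NOT false = true
[1.2.2] exactly-one(false, true) = true
[1.2] true AND true = true
[1] true AND true = true
[root] NOT true = false
Overall: false → ticketed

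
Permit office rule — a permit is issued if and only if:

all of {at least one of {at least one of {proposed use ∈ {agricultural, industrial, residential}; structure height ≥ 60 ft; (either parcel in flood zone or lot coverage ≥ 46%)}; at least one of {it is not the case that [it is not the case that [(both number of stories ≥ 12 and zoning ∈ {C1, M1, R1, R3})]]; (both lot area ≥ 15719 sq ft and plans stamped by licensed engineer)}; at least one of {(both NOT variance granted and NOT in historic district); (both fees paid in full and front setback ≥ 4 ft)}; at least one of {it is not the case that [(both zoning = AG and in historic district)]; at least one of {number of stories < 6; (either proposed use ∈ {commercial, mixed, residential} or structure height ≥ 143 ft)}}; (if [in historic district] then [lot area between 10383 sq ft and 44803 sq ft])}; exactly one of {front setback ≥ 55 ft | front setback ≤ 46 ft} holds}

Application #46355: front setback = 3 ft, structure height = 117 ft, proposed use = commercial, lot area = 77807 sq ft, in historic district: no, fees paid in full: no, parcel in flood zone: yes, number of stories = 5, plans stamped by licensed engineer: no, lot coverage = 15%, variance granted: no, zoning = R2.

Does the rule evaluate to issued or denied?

Atomic conditions:
  proposed use ∈ {agricultural, industrial, residential}: commercial is not in the set → false
  structure height ≥ 60 ft: 117 ≥ 60 is true
  parcel in flood zone: yes → true
  lot coverage ≥ 46%: 15 ≥ 46 is false
  number of stories ≥ 12: 5 ≥ 12 is false
  zoning ∈ {C1, M1, R1, R3}: R2 is not in the set → false
  lot area ≥ 15719 sq ft: 77807 ≥ 15719 is true
  plans stamped by licensed engineer: no → false
  NOT variance granted: no → true
  NOT in historic district: no → true
  fees paid in full: no → false
  front setback ≥ 4 ft: 3 ≥ 4 is false
  zoning = AG: R2 == AG is false
  in historic district: no → false
  number of stories < 6: 5 < 6 is true
  proposed use ∈ {commercial, mixed, residential}: commercial is in the set → true
  structure height ≥ 143 ft: 117 ≥ 143 is false
  lot area between 10383 sq ft and 44803 sq ft: 77807 in [10383, 44803] is false
  front setback ≥ 55 ft: 3 ≥ 55 is false
  front setback ≤ 46 ft: 3 ≤ 46 is true
Combine:
[1.1.3] true OR false = true
[1.1] false OR true OR true = true
[1.2.1.1.1] false AND false = false
[1.2.1.1] NOT false = true
[1.2.1] NOT true = false
[1.2.2] true AND false = false
[1.2] false OR false = false
[1.3.1] true AND true = true
[1.3.2] false AND false = false
[1.3] true OR false = true
[1.4.1.1] false AND false = false
[1.4.1] NOT false = true
[1.4.2.2] true OR false = true
[1.4.2] true OR true = true
[1.4] true OR true = true
[1.5] false → false (antecedent false ⇒ implication holds) = true
[1] true OR false OR true OR true OR true = true
[2] exactly-one(false, true) = true
[root] true AND true = true
Overall: true → issued

Issued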